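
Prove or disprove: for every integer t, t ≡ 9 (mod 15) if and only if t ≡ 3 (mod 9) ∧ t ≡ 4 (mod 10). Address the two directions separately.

(⇒) fails; (⇐) holds.

(⟸) If t ≡ 3 (mod 9) and t ≡ 4 (mod 10), then by the Chinese remainder theorem t ≡ 84 (mod 90). Since 84 ≡ 9 (mod 15) and 15 ∣ 90, we get t ≡ 9 (mod 15).

(⟹) This fails: t = 69 gives 69 ≡ 9 (mod 15) but 69 ≡ 6 (mod 9), so the conjunction on the right does not hold.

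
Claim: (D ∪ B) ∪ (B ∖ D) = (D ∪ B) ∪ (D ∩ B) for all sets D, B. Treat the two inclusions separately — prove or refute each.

Both inclusions hold; the sets are equal.

(⊆) Let x ∈ (D ∪ B) ∪ (B ∖ D). Then either x ∈ D and x ∉ B; or x ∈ B and x ∉ D; or x ∈ D ∩ B. In each case x ∈ (D ∪ B) ∪ (D ∩ B), so (D ∪ B) ∪ (B ∖ D) ⊆ (D ∪ B) ∪ (D ∩ B).

(⊇) Let x ∈ (D ∪ B) ∪ (D ∩ B). Then either x ∈ D and x ∉ B; or x ∈ B and x ∉ D; or x ∈ D ∩ B. In each case x ∈ (D ∪ B) ∪ (B ∖ D), so (D ∪ B) ∪ (D ∩ B) ⊆ (D ∪ B) ∪ (B ∖ D).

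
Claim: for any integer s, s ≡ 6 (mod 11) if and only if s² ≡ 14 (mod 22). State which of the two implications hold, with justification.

[⇒] This fails: take s = 17. Then 17 ≡ 6 (mod 11), but 17² = 289 ≡ 3 (mod 22), not 14.

[⇐] This fails: take s = 16. Then 16² = 256 ≡ 14 (mod 22), yet 16 ≡ 5 (mod 11), not 6.

Neither implication holds.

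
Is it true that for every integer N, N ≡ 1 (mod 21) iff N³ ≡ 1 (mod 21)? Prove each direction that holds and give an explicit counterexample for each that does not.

Not equivalent: only (⇒) holds.

(→) Suppose N ≡ 1 (mod 21). Write N = 21j + 1. Then (21j + 1)³ = 9261j³ + 1323j² + 63j + 1 = 21(441j³ + 63j² + 3j) + 1, so N³ ≡ 1 (mod 21).

(←) This fails: take N = 4. Then 4³ = 64 ≡ 1 (mod 21), yet 4 ≡ 4 (mod 21), not 1.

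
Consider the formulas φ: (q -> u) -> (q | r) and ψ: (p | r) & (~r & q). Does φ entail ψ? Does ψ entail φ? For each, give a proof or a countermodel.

Forward direction. This fails. Under u = F, r = T, p = F, q = F, the left side is true but the right side is false.

Converse. Assume the antecedent. If u is true, the antecedent forces (u = T, r = F, p = T, q = T), and (q -> u) -> (q | r) holds there. If u is false, the antecedent forces (u = F, r = F, p = T, q = T), and (q -> u) -> (q | r) holds there. Either way (q -> u) -> (q | r) holds.

(⇒) fails; (⇐) holds.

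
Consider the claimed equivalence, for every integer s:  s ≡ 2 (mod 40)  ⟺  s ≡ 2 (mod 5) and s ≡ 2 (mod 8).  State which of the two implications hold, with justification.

Both implications hold.

(→) Suppose s ≡ 2 (mod 40); write s = 40j + 2. Since 5 ∣ 40, reducing mod 5 gives s ≡ 2 (mod 5); since 8 ∣ 40, reducing mod 8 gives s ≡ 2 (mod 8).

(←) Conversely, if s ≡ 2 (mod 5) and s ≡ 2 (mod 8), then by the Chinese remainder theorem s ≡ 2 (mod 40). This is exactly s ≡ 2 (mod 40).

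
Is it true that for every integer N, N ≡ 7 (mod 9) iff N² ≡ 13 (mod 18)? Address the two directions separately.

(⇒) fails and (⇐) fails.

Forward direction. This fails: take N = 16. Then 16 ≡ 7 (mod 9), but 16² = 256 ≡ 4 (mod 18), not 13.

Converse. This fails: take N = 11. Then 11² = 121 ≡ 13 (mod 18), yet 11 ≡ 2 (mod 9), not 7.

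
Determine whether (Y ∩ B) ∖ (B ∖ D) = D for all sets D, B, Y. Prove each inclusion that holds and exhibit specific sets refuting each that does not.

(⟹) Let x ∈ (Y ∩ B) ∖ (B ∖ D). Then x ∈ D ∩ B ∩ Y, from which x ∈ D.

(⟸) This inclusion fails. Take D = {1}, B = ∅, Y = ∅; then 1 ∈ D but 1 ∉ (Y ∩ B) ∖ (B ∖ D).

The sets are not equal: only the forward inclusion holds.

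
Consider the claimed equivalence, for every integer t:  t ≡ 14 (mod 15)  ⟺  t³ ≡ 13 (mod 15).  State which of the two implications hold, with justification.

Both directions fail.

(⇒) This fails: take t = 14. Then 14 ≡ 14 (mod 15), but 14³ = 2744 ≡ 14 (mod 15), not 13.

(⇐) This fails: take t = 7. Then 7³ = 343 ≡ 13 (mod 15), yet 7 ≡ 7 (mod 15), not 14.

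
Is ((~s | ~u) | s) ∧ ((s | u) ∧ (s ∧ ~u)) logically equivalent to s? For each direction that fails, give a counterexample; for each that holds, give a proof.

The forward direction holds; the converse fails.

Forward direction. Assume the antecedent. If u is true, the antecedent cannot hold. If u is false, the antecedent forces (u = F, s = T), and s holds there. Either way s holds.

Converse. This fails. Under u = T, s = T, the left side is false but the right side is true.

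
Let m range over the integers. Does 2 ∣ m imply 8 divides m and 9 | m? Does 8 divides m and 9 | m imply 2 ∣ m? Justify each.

(⇒) This fails: take m = 2. Certainly 2 ∣ 2, but 8 ∤ 2.

(⇐) Suppose 8 ∣ m and 9 ∣ m. Any common multiple of 8 and 9 is a multiple of their lcm; here gcd(8, 9) = 1, so lcm(8, 9) = 8·9 = 72, so 72 ∣ m. Since 2 ∣ 72, it follows that 2 ∣ m.

Only the reverse direction holds.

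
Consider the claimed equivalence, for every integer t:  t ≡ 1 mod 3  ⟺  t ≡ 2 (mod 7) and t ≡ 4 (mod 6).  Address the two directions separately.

Only the converse holds.

Converse. If t ≡ 2 (mod 7) and t ≡ 4 (mod 6), then by the Chinese remainder theorem t ≡ 16 (mod 42). Since 16 ≡ 1 (mod 3) and 3 ∣ 42, we get t ≡ 1 (mod 3).

Forward direction. This fails: t = 1 gives 1 ≡ 1 (mod 3) but 1 ≡ 1 (mod 7), so the conjunction on the right does not hold.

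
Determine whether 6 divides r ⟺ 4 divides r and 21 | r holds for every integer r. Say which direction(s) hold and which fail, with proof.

Not equivalent: only (⇐) holds.

[⇒] This fails: take r = 6. Certainly 6 ∣ 6, but 4 ∤ 6.

[⇐] Suppose 4 ∣ r and 21 ∣ r. Any common multiple of 4 and 21 is a multiple of their lcm; here gcd(4, 21) = 1, so lcm(4, 21) = 4·21 = 84, so 84 ∣ r. Since 6 ∣ 84, it follows that 6 ∣ r.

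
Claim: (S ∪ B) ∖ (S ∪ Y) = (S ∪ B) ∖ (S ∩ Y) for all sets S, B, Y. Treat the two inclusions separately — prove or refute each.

(⟹) Let x ∈ (S ∪ B) ∖ (S ∪ Y). Then x ∈ B and x ∉ S, Y, from which x ∈ (S ∪ B) ∖ (S ∩ Y).

(⟸) This inclusion fails. Take S = {1}, B = ∅, Y = ∅; then 1 ∈ (S ∪ B) ∖ (S ∩ Y) but 1 ∉ (S ∪ B) ∖ (S ∪ Y).

The sets are not equal: only the forward inclusion holds.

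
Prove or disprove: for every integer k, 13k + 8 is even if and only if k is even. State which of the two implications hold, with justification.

Equivalent; both directions hold.

[⇒] Suppose 13k + 8 is even. Since 13 is odd, 13k and k have the same parity, so 13k + 8 ≡ k + 8 (mod 2). As 8 is even, 13k + 8 is even exactly when k is even. Thus k is even.

[⇐] Conversely, suppose k is even; write k = 2j. Then 13k + 8 = 13·(2j) + 8 = 2·13j + 8, which is even.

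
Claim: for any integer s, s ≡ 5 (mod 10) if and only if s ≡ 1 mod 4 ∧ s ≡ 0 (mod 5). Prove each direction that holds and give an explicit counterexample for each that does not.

Forward direction. This fails: s = 15 gives 15 ≡ 5 (mod 10) but 15 ≡ 3 (mod 4), so the conjunction on the right does not hold.

Converse. If s ≡ 1 (mod 4) and s ≡ 0 (mod 5), then by the Chinese remainder theorem s ≡ 5 (mod 20). Since 5 ≡ 5 (mod 10) and 10 ∣ 20, we get s ≡ 5 (mod 10).

Not equivalent: only (⇐) holds.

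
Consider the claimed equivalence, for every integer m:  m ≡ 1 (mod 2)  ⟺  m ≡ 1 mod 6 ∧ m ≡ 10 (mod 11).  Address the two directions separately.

(⟹) This fails: m = 1 gives 1 ≡ 1 (mod 2) but 1 ≡ 1 (mod 11), so the conjunction on the right does not hold.

(⟸) Conversely, if m ≡ 1 (mod 6) and m ≡ 10 (mod 11), then by the Chinese remainder theorem m ≡ 43 (mod 66). Since 43 ≡ 1 (mod 2) and 2 ∣ 66, we get m ≡ 1 (mod 2).

Not equivalent: only (⇐) holds.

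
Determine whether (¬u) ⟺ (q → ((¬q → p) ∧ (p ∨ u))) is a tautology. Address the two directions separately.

Neither implication holds.

(→) This fails. Under p = F, u = F, q = T, the left side is true but the right side is false.

(←) This fails. Under p = F, u = T, q = F, the left side is false but the right side is true.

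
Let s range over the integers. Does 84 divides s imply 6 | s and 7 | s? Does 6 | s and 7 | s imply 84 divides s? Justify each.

(⇒) If 84 ∣ s, write s = 84q. Since 84 = 14·6, s = 6·(14q), so 6 ∣ s; and since 84 = 12·7, s = 7·(12q), so 7 ∣ s.

(⇐) This fails: take s = 42. Both 6 ∣ 42 and 7 ∣ 42, yet 42 is not a multiple of 84 (since 42 = 0·84 + 42), so 84 ∤ 42.

Only the forward direction holds.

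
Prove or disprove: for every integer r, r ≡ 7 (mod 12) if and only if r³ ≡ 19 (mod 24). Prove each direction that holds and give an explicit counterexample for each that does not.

(⟹) This fails: take r = 7. Then 7 ≡ 7 (mod 12), but 7³ = 343 ≡ 7 (mod 24), not 19.

(⟸) Conversely, the residues r modulo 24 with r³ ≡ 19 (mod 24) are exactly {19}, and each is ≡ 7 (mod 12).

Only the reverse direction holds.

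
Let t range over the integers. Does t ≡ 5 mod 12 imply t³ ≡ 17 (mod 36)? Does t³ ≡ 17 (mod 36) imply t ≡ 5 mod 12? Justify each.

(⟹) Suppose t ≡ 5 (mod 12). Working modulo 36, t ∈ {5, 17, 29}; for each such r, r³ ≡ 17 (mod 36).

(⟸) Conversely, the residues r modulo 36 with r³ ≡ 17 (mod 36) are exactly {5, 17, 29}, and each is ≡ 5 (mod 12).

Both directions hold; the statement is true.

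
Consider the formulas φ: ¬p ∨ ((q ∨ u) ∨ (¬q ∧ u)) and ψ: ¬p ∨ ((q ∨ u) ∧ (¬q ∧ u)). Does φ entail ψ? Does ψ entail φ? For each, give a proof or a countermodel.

[⇒] This fails. Under p = T, q = T, u = F, the left side is true but the right side is false.

[⇐] Assume the antecedent. If p is true, the antecedent forces (p = T, q = F, u = T), and ¬p ∨ ((q ∨ u) ∨ (¬q ∧ u)) holds there. If p is false, ¬p ∨ ((q ∨ u) ∨ (¬q ∧ u)) reduces to true regardless of the other variables. Either way ¬p ∨ ((q ∨ u) ∨ (¬q ∧ u)) holds.

Only the reverse direction holds.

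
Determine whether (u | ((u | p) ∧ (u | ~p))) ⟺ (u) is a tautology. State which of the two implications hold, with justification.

Both implications hold.

(⟹) Assume the antecedent. If p is true, the antecedent forces (p = T, u = T), and u holds there. If p is false, the antecedent forces (p = F, u = T), and u holds there. Either way u holds.

(⟸) Assume the antecedent. If p is true, the antecedent forces (p = T, u = T), and u | ((u | p) ∧ (u | ~p)) holds there. If p is false, the antecedent forces (p = F, u = T), and u | ((u | p) ∧ (u | ~p)) holds there. Either way u | ((u | p) ∧ (u | ~p)) holds.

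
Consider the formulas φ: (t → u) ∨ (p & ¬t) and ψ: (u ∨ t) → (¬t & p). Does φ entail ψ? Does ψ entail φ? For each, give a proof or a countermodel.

Forward direction. This fails. Under u = T, t = F, p = F, the left side is true but the right side is false.

Converse. Assume the antecedent. If u is true, (t → u) ∨ (p & ¬t) reduces to true regardless of the other variables. If u is false, the antecedent forces (u = F, t = F, p = F) or (u = F, t = F, p = T), and (t → u) ∨ (p & ¬t) holds there. Either way (t → u) ∨ (p & ¬t) holds.

(⇒) fails; (⇐) holds.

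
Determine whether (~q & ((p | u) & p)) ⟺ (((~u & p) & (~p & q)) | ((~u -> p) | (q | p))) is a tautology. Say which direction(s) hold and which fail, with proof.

[⇒] Assume the antecedent. If q is true, the antecedent cannot hold. If q is false, the antecedent forces (q = F, p = T, u = F) or (q = F, p = T, u = T), and the consequent holds there. Either way the consequent holds.

[⇐] This fails. Under q = T, p = F, u = F, the left side is false but the right side is true.

Only the forward direction holds.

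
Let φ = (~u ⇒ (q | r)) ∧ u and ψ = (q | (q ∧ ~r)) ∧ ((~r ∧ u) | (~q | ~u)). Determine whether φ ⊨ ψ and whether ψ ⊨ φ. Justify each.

(⇒) This fails. Under q = F, r = F, u = T, the left side is true but the right side is false.

(⇐) This fails. Under q = T, r = F, u = F, the left side is false but the right side is true.

Neither direction holds.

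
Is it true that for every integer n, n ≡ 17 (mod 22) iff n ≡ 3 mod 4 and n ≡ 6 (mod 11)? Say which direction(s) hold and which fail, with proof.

Not equivalent: only (⇐) holds.

(⟹) This fails: n = 17 gives 17 ≡ 17 (mod 22) but 17 ≡ 1 (mod 4), so the conjunction on the right does not hold.

(⟸) Conversely, if n ≡ 3 (mod 4) and n ≡ 6 (mod 11), then by the Chinese remainder theorem n ≡ 39 (mod 44). Since 39 ≡ 17 (mod 22) and 22 ∣ 44, we get n ≡ 17 (mod 22).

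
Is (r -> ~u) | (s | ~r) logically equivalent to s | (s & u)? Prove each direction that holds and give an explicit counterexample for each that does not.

Not equivalent: only (⇐) holds.

[⇒] This fails. Under u = F, r = F, s = F, the left side is true but the right side is false.

[⇐] Assume the antecedent. If u is true, the antecedent forces (u = T, r = F, s = T) or (u = T, r = T, s = T), and (r -> ~u) | (s | ~r) holds there. If u is false, (r -> ~u) | (s | ~r) reduces to true regardless of the other variables. Either way (r -> ~u) | (s | ~r) holds.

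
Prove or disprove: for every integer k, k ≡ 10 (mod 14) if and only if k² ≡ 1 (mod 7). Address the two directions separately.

Both directions fail.

(→) This fails: take k = 10. Then 10 ≡ 10 (mod 14), but 10² = 100 ≡ 2 (mod 7), not 1.

(←) This fails: take k = 1. Then 1² = 1 ≡ 1 (mod 7), yet 1 ≡ 1 (mod 14), not 10.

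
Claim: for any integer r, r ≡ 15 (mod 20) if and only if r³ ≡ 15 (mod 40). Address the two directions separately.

The forward direction fails; the converse holds.

Forward direction. This fails: take r = 35. Then 35 ≡ 15 (mod 20), but 35³ = 42875 ≡ 35 (mod 40), not 15.

Converse. The residues r modulo 40 with r³ ≡ 15 (mod 40) are exactly {15}, and each is ≡ 15 (mod 20).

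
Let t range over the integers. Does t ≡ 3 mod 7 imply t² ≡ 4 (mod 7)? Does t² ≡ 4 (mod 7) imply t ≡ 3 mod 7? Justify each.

Both directions fail.

(⟹) This fails: take t = 3. Then 3 ≡ 3 (mod 7), but 3² = 9 ≡ 2 (mod 7), not 4.

(⟸) This fails: take t = 2. Then 2² = 4 ≡ 4 (mod 7), yet 2 ≡ 2 (mod 7), not 3.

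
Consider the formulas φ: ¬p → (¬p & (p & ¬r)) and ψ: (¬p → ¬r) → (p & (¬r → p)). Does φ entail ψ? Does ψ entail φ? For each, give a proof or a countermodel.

[⇒] Assume the antecedent. If p is true, (¬p → ¬r) → (p & (¬r → p)) reduces to true regardless of the other variables. If p is false, the antecedent cannot hold. Either way (¬p → ¬r) → (p & (¬r → p)) holds.

[⇐] This fails. Under p = F, r = T, the left side is false but the right side is true.

Only the forward implication holds.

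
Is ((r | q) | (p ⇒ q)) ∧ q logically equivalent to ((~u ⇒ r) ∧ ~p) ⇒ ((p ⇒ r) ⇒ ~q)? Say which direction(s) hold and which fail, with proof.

Neither direction holds.

(⇒) This fails. Under p = F, r = T, q = T, u = F, the left side is true but the right side is false.

(⇐) This fails. Under p = F, r = F, q = F, u = F, the left side is false but the right side is true.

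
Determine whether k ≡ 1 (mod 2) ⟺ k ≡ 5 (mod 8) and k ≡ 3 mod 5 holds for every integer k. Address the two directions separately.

(→) This fails: k = 1 gives 1 ≡ 1 (mod 2) but 1 ≡ 1 (mod 8), so the conjunction on the right does not hold.

(←) Conversely, if k ≡ 5 (mod 8) and k ≡ 3 (mod 5), then by the Chinese remainder theorem k ≡ 13 (mod 40). Since 13 ≡ 1 (mod 2) and 2 ∣ 40, we get k ≡ 1 (mod 2).

The forward direction fails; the converse holds.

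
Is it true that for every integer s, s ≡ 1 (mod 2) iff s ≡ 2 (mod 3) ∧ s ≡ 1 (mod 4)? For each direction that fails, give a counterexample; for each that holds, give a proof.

(⟹) This fails: s = 1 gives 1 ≡ 1 (mod 2) but 1 ≡ 1 (mod 3), so the conjunction on the right does not hold.

(⟸) Conversely, if s ≡ 2 (mod 3) and s ≡ 1 (mod 4), then by the Chinese remainder theorem s ≡ 5 (mod 12). Since 5 ≡ 1 (mod 2) and 2 ∣ 12, we get s ≡ 1 (mod 2).

Only the reverse direction holds.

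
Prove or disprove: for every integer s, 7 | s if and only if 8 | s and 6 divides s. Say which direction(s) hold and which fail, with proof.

Forward direction. This fails: take s = 7. Certainly 7 ∣ 7, but 8 ∤ 7.

Converse. This fails: take s = 24. Both 8 ∣ 24 and 6 ∣ 24, yet 24 is not a multiple of 7 (since 24 = 3·7 + 3), so 7 ∤ 24.

(⇒) fails and (⇐) fails.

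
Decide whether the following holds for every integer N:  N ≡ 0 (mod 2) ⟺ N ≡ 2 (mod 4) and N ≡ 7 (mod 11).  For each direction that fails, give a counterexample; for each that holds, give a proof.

Forward direction. This fails: N = 0 gives 0 ≡ 0 (mod 2) but 0 ≡ 0 (mod 4), so the conjunction on the right does not hold.

Converse. If N ≡ 2 (mod 4) and N ≡ 7 (mod 11), then by the Chinese remainder theorem N ≡ 18 (mod 44). Since 18 ≡ 0 (mod 2) and 2 ∣ 44, we get N ≡ 0 (mod 2).

(⇒) fails; (⇐) holds.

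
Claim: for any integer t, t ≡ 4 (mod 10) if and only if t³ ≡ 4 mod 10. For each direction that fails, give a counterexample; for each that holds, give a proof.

Forward direction. Suppose t ≡ 4 (mod 10). Write t = 10j + 4. Then (10j + 4)³ = 1000j³ + 1200j² + 480j + 64 = 10(100j³ + 120j² + 48j + 6) + 4, so t³ ≡ 4 (mod 10).

Converse. For the converse, argue contrapositively. If t ≢ 4 (mod 10), then t is congruent to one of 0, 1, 2, 3, 5, 6, 7, 8, 9 modulo 10, and these give t³ ≡ 0, 1, 8, 7, 5, 6, 3, 2, 9 respectively — never 4.

Both implications hold.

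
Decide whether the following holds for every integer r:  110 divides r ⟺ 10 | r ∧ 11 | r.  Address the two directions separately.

Both directions hold.

[⇒] If 110 ∣ r, write r = 110q. Since 110 = 11·10, r = 10·(11q), so 10 ∣ r; and since 110 = 10·11, r = 11·(10q), so 11 ∣ r.

[⇐] Suppose 10 ∣ r and 11 ∣ r. Any common multiple of 10 and 11 is a multiple of their lcm; here gcd(10, 11) = 1, so lcm(10, 11) = 10·11 = 110, so 110 ∣ r.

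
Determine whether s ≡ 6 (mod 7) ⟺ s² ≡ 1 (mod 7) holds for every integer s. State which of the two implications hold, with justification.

(⇒) Suppose s ≡ 6 (mod 7). Write s = 7j + 6. Then (7j + 6)² = 49j² + 84j + 36 = 7(7j² + 12j + 5) + 1, so s² ≡ 1 (mod 7).

(⇐) This fails: take s = 1. Then 1² = 1 ≡ 1 (mod 7), yet 1 ≡ 1 (mod 7), not 6.

Not equivalent: only (⇒) holds.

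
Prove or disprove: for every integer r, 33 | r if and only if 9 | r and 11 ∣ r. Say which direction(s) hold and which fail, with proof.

(⇒) This fails: take r = 33. Certainly 33 ∣ 33, but 9 ∤ 33.

(⇐) Suppose 9 ∣ r and 11 ∣ r. Any common multiple of 9 and 11 is a multiple of their lcm; here gcd(9, 11) = 1, so lcm(9, 11) = 9·11 = 99, so 99 ∣ r. Since 33 ∣ 99, it follows that 33 ∣ r.

Not equivalent: only (⇐) holds.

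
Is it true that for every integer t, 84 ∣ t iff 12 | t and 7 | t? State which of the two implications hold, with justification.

[⇒] If 84 ∣ t, write t = 84q. Since 84 = 7·12, t = 12·(7q), so 12 ∣ t; and since 84 = 12·7, t = 7·(12q), so 7 ∣ t.

[⇐] Suppose 12 ∣ t and 7 ∣ t. Any common multiple of 12 and 7 is a multiple of their lcm; here gcd(12, 7) = 1, so lcm(12, 7) = 12·7 = 84, so 84 ∣ t.

Both directions hold; the statement is true.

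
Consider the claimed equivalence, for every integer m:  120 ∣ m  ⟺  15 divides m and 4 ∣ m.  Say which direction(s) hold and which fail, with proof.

Only the forward direction holds.

(⇐) This fails: take m = 60. Both 15 ∣ 60 and 4 ∣ 60, yet 60 is not a multiple of 120 (since 60 = 0·120 + 60), so 120 ∤ 60.

(⇒) If 120 ∣ m, write m = 120q. Since 120 = 8·15, m = 15·(8q), so 15 ∣ m; and since 120 = 30·4, m = 4·(30q), so 4 ∣ m.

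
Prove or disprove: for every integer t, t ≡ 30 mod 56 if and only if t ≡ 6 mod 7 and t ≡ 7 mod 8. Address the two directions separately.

Neither direction holds.

Forward direction. This fails: t = 30 gives 30 ≡ 30 (mod 56) but 30 ≡ 2 (mod 7), so the conjunction on the right does not hold.

Converse. This fails: t = 55 satisfies both congruences on the right (55 ≡ 6 mod 7 and 55 ≡ 7 mod 8) yet 55 ≡ 55 (mod 56), not 30.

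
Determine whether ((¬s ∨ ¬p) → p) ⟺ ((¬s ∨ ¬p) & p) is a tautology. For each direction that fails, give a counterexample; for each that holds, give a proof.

Converse. Assume the antecedent. If s is true, the antecedent cannot hold. If s is false, the antecedent forces (s = F, p = T), and (¬s ∨ ¬p) → p holds there. Either way (¬s ∨ ¬p) → p holds.

Forward direction. This fails. Under s = T, p = T, the left side is true but the right side is false.

Only the reverse direction holds.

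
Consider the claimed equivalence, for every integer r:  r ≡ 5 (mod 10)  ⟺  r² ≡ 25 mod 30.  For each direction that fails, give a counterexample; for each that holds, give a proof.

Not equivalent: only (⇐) holds.

Forward direction. This fails: take r = 15. Then 15 ≡ 5 (mod 10), but 15² = 225 ≡ 15 (mod 30), not 25.

Converse. The residues r modulo 30 with r² ≡ 25 (mod 30) are exactly {5, 25}, and each is ≡ 5 (mod 10).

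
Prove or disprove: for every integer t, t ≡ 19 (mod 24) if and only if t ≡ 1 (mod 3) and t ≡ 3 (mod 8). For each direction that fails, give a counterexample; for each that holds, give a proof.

(⇐) If t ≡ 1 (mod 3) and t ≡ 3 (mod 8), then by the Chinese remainder theorem t ≡ 19 (mod 24). This is exactly t ≡ 19 (mod 24).

(⇒) Suppose t ≡ 19 (mod 24); write t = 24j + 19. Since 3 ∣ 24, reducing mod 3 gives t ≡ 19 ≡ 1 (mod 3); since 8 ∣ 24, reducing mod 8 gives t ≡ 19 ≡ 3 (mod 8).

Equivalent; both directions hold.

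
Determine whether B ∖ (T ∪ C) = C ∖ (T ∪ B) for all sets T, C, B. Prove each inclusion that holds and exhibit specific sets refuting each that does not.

(⊆) This inclusion fails. Take T = ∅, C = ∅, B = {1}; then 1 ∈ B ∖ (T ∪ C) but 1 ∉ C ∖ (T ∪ B).

(⊇) This inclusion fails. Take T = ∅, C = {1}, B = ∅; then 1 ∈ C ∖ (T ∪ B) but 1 ∉ B ∖ (T ∪ C).

Both inclusions fail.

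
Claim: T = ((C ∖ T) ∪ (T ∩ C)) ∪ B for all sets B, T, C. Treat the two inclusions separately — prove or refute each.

(⟹) This inclusion fails. Take B = ∅, T = {1}, C = ∅; then 1 ∈ T but 1 ∉ ((C ∖ T) ∪ (T ∩ C)) ∪ B.

(⟸) This inclusion fails. Take B = {1}, T = ∅, C = ∅; then 1 ∈ ((C ∖ T) ∪ (T ∩ C)) ∪ B but 1 ∉ T.

Neither inclusion holds.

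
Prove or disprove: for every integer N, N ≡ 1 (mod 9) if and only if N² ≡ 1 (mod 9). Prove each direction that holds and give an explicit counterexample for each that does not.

(⇒) Suppose N ≡ 1 (mod 9). Write N = 9j + 1. Then (9j + 1)² = 81j² + 18j + 1 = 9(9j² + 2j) + 1, so N² ≡ 1 (mod 9).

(⇐) This fails: take N = 8. Then 8² = 64 ≡ 1 (mod 9), yet 8 ≡ 8 (mod 9), not 1.

The forward direction holds; the converse fails.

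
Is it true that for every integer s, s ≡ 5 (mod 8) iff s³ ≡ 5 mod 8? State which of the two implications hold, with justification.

(⇒) Suppose s ≡ 5 (mod 8). Write s = 8j + 5. Then (8j + 5)³ = 512j³ + 960j² + 600j + 125 = 8(64j³ + 120j² + 75j + 15) + 5, so s³ ≡ 5 (mod 8).

(⇐) Conversely, suppose s³ ≡ 5 (mod 8). The only residue r in {0, …, 7} with r³ ≡ 5 (mod 8) is r = 5, so s ≡ 5 (mod 8).

Equivalent; both directions hold.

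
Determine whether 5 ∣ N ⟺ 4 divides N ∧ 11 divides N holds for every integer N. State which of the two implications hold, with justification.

(⇒) This fails: take N = 5. Certainly 5 ∣ 5, but 4 ∤ 5.

(⇐) This fails: take N = 44. Both 4 ∣ 44 and 11 ∣ 44, yet 44 is not a multiple of 5 (since 44 = 8·5 + 4), so 5 ∤ 44.

Neither implication holds.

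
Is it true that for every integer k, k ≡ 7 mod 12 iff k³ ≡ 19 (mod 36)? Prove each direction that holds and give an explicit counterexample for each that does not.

Both directions hold; the statement is true.

(⟹) Suppose k ≡ 7 (mod 12). Working modulo 36, k ∈ {7, 19, 31}; for each such r, r³ ≡ 19 (mod 36).

(⟸) Conversely, the residues r modulo 36 with r³ ≡ 19 (mod 36) are exactly {7, 19, 31}, and each is ≡ 7 (mod 12).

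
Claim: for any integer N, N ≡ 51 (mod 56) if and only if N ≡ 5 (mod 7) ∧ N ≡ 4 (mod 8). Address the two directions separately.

Both directions fail.

Forward direction. This fails: N = 51 gives 51 ≡ 51 (mod 56) but 51 ≡ 2 (mod 7), so the conjunction on the right does not hold.

Converse. This fails: N = 12 satisfies both congruences on the right (12 ≡ 5 mod 7 and 12 ≡ 4 mod 8) yet 12 ≡ 12 (mod 56), not 51.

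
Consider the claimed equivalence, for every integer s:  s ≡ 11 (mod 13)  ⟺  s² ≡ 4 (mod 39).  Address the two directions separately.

Both directions fail.

Forward direction. This fails: take s = 24. Then 24 ≡ 11 (mod 13), but 24² = 576 ≡ 30 (mod 39), not 4.

Converse. This fails: take s = 2. Then 2² = 4 ≡ 4 (mod 39), yet 2 ≡ 2 (mod 13), not 11.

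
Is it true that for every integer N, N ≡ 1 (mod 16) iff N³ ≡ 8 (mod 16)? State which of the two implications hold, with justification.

Both directions fail.

(⇒) This fails: take N = 1. Then 1 ≡ 1 (mod 16), but 1³ = 1 ≡ 1 (mod 16), not 8.

(⇐) This fails: take N = 2. Then 2³ = 8 ≡ 8 (mod 16), yet 2 ≡ 2 (mod 16), not 1.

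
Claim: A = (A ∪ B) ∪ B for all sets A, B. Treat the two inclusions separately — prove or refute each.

(⊆) Let x ∈ A. Then either x ∈ A and x ∉ B; or x ∈ A ∩ B. In each case x ∈ (A ∪ B) ∪ B, so A ⊆ (A ∪ B) ∪ B.

(⊇) This inclusion fails. Take A = ∅, B = {1}; then 1 ∈ (A ∪ B) ∪ B but 1 ∉ A.

The sets are not equal: only the forward inclusion holds.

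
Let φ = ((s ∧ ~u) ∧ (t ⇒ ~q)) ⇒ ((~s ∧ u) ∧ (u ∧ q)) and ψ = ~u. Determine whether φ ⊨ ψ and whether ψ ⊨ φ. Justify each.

Both directions fail.

(⇒) This fails. Under q = F, t = F, u = T, s = F, the left side is true but the right side is false.

(⇐) This fails. Under q = F, t = F, u = F, s = T, the left side is false but the right side is true.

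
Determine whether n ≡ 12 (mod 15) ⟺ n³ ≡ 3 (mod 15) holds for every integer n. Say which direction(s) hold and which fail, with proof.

Both directions hold.

(→) Suppose n ≡ 12 (mod 15). Write n = 15j + 12. Then (15j + 12)³ = 3375j³ + 8100j² + 6480j + 1728 = 15(225j³ + 540j² + 432j + 115) + 3, so n³ ≡ 3 (mod 15).

(←) Conversely, suppose n³ ≡ 3 (mod 15). The only residue r in {0, …, 14} with r³ ≡ 3 (mod 15) is r = 12, so n ≡ 12 (mod 15).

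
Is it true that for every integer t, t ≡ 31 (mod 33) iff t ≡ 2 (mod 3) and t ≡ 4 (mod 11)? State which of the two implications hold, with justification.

Forward direction. This fails: t = 31 gives 31 ≡ 31 (mod 33) but 31 ≡ 1 (mod 3), so the conjunction on the right does not hold.

Converse. This fails: t = 26 satisfies both congruences on the right (26 ≡ 2 mod 3 and 26 ≡ 4 mod 11) yet 26 ≡ 26 (mod 33), not 31.

Neither implication holds.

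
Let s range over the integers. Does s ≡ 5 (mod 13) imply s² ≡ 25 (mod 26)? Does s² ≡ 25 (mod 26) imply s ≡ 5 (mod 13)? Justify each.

(⟹) This fails: take s = 18. Then 18 ≡ 5 (mod 13), but 18² = 324 ≡ 12 (mod 26), not 25.

(⟸) This fails: take s = 21. Then 21² = 441 ≡ 25 (mod 26), yet 21 ≡ 8 (mod 13), not 5.

Neither implication holds.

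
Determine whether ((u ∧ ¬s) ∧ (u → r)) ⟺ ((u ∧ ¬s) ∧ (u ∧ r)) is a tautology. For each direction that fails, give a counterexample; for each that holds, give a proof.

(→) Assume the antecedent. If r is true, the antecedent forces (r = T, s = F, u = T), and (u ∧ ¬s) ∧ (u ∧ r) holds there. If r is false, the antecedent cannot hold. Either way (u ∧ ¬s) ∧ (u ∧ r) holds.

(←) Assume the antecedent. If r is true, the antecedent forces (r = T, s = F, u = T), and (u ∧ ¬s) ∧ (u → r) holds there. If r is false, the antecedent cannot hold. Either way (u ∧ ¬s) ∧ (u → r) holds.

Both implications hold.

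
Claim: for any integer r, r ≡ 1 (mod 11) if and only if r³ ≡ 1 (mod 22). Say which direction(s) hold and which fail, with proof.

The forward direction fails; the converse holds.

(⇒) This fails: take r = 12. Then 12 ≡ 1 (mod 11), but 12³ = 1728 ≡ 12 (mod 22), not 1.

(⇐) Conversely, the residues r modulo 22 with r³ ≡ 1 (mod 22) are exactly {1}, and each is ≡ 1 (mod 11).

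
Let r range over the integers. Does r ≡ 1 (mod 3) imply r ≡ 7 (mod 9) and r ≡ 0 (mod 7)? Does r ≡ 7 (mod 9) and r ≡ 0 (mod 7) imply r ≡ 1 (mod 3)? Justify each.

The forward direction fails; the converse holds.

(⟹) This fails: r = 1 gives 1 ≡ 1 (mod 3) but 1 ≡ 1 (mod 9), so the conjunction on the right does not hold.

(⟸) Conversely, if r ≡ 7 (mod 9) and r ≡ 0 (mod 7), then by the Chinese remainder theorem r ≡ 7 (mod 63). Since 7 ≡ 1 (mod 3) and 3 ∣ 63, we get r ≡ 1 (mod 3).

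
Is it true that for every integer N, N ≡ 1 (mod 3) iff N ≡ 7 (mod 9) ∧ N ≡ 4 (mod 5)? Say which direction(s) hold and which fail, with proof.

The forward direction fails; the converse holds.

(→) This fails: N = 1 gives 1 ≡ 1 (mod 3) but 1 ≡ 1 (mod 9), so the conjunction on the right does not hold.

(←) Conversely, if N ≡ 7 (mod 9) and N ≡ 4 (mod 5), then by the Chinese remainder theorem N ≡ 34 (mod 45). Since 34 ≡ 1 (mod 3) and 3 ∣ 45, we get N ≡ 1 (mod 3).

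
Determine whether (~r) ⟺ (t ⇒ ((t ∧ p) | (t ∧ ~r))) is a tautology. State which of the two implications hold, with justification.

The forward direction holds; the converse fails.

(→) Assume the antecedent. If r is true, the antecedent cannot hold. If r is false, t ⇒ ((t ∧ p) | (t ∧ ~r)) reduces to true regardless of the other variables. Either way t ⇒ ((t ∧ p) | (t ∧ ~r)) holds.

(←) This fails. Under r = T, t = F, p = F, the left side is false but the right side is true.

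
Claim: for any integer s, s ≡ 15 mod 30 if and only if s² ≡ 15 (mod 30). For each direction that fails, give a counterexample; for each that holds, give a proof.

(⟹) Suppose s ≡ 15 mod 30. Write s = 30j + 15. Then (30j + 15)² = 900j² + 900j + 225 = 30(30j² + 30j + 7) + 15, so s² ≡ 15 (mod 30).

(⟸) Conversely, suppose s² ≡ 15 (mod 30). The only residue r in {0, …, 29} with r² ≡ 15 (mod 30) is r = 15, so s ≡ 15 (mod 30).

Equivalent; both directions hold.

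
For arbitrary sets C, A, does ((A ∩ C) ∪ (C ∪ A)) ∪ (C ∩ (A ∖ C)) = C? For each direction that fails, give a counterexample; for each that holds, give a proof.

Forward inclusion. This inclusion fails. Take C = ∅, A = {1}; then 1 ∈ ((A ∩ C) ∪ (C ∪ A)) ∪ (C ∩ (A ∖ C)) but 1 ∉ C.

Reverse inclusion. Let x ∈ C. Then either x ∈ C and x ∉ A; or x ∈ C ∩ A. In each case x ∈ ((A ∩ C) ∪ (C ∪ A)) ∪ (C ∩ (A ∖ C)), so C ⊆ ((A ∩ C) ∪ (C ∪ A)) ∪ (C ∩ (A ∖ C)).

(⊆) fails; (⊇) holds.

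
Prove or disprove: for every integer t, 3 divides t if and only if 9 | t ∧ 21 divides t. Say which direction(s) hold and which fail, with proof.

(→) This fails: take t = 3. Certainly 3 ∣ 3, but 9 ∤ 3.

(←) Suppose 9 ∣ t and 21 ∣ t. Any common multiple of 9 and 21 is a multiple of their lcm; here lcm(9, 21) = 9·21/gcd(9, 21) = 189/3 = 63, so 63 ∣ t. Since 3 ∣ 63, it follows that 3 ∣ t.

Not equivalent: only (⇐) holds.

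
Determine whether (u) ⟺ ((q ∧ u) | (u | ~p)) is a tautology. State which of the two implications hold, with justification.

[⇐] This fails. Under u = F, p = F, q = F, the left side is false but the right side is true.

[⇒] Assume the antecedent. If u is true, (q ∧ u) | (u | ~p) reduces to true regardless of the other variables. If u is false, the antecedent cannot hold. Either way (q ∧ u) | (u | ~p) holds.

The forward direction holds; the converse fails.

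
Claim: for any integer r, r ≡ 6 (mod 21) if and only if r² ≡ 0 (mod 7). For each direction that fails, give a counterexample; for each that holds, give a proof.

(⇒) This fails: take r = 6. Then 6 ≡ 6 (mod 21), but 6² = 36 ≡ 1 (mod 7), not 0.

(⇐) This fails: take r = 0. Then 0² = 0 ≡ 0 (mod 7), yet 0 ≡ 0 (mod 21), not 6.

Both directions fail.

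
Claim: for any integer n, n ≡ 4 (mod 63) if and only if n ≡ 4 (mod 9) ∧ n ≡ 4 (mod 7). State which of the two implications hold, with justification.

Both directions hold; the statement is true.

[⇒] Suppose n ≡ 4 (mod 63); write n = 63j + 4. Since 9 ∣ 63, reducing mod 9 gives n ≡ 4 (mod 9); since 7 ∣ 63, reducing mod 7 gives n ≡ 4 (mod 7).

[⇐] Conversely, if n ≡ 4 (mod 9) and n ≡ 4 (mod 7), then by the Chinese remainder theorem n ≡ 4 (mod 63). This is exactly n ≡ 4 (mod 63).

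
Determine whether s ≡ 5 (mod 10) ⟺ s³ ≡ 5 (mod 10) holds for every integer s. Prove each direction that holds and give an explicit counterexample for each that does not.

Both implications hold.

Forward direction. Suppose s ≡ 5 (mod 10). Write s = 10j + 5. Then (10j + 5)³ = 1000j³ + 1500j² + 750j + 125 = 10(100j³ + 150j² + 75j + 12) + 5, so s³ ≡ 5 (mod 10).

Converse. Suppose s³ ≡ 5 (mod 10). The only residue r in {0, …, 9} with r³ ≡ 5 (mod 10) is r = 5, so s ≡ 5 (mod 10).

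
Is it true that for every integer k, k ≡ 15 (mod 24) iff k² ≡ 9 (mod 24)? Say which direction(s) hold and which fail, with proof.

The forward direction holds; the converse fails.

(⟹) Suppose k ≡ 15 (mod 24). Write k = 24j + 15. Then (24j + 15)² = 576j² + 720j + 225 = 24(24j² + 30j + 9) + 9, so k² ≡ 9 (mod 24).

(⟸) This fails: take k = 3. Then 3² = 9 ≡ 9 (mod 24), yet 3 ≡ 3 (mod 24), not 15.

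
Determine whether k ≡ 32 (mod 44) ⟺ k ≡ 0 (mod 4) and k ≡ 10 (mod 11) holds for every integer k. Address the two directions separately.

Equivalent; both directions hold.

(→) Suppose k ≡ 32 (mod 44); write k = 44j + 32. Since 4 ∣ 44, reducing mod 4 gives k ≡ 32 ≡ 0 (mod 4); since 11 ∣ 44, reducing mod 11 gives k ≡ 32 ≡ 10 (mod 11).

(←) Conversely, if k ≡ 0 (mod 4) and k ≡ 10 (mod 11), then by the Chinese remainder theorem k ≡ 32 (mod 44). This is exactly k ≡ 32 (mod 44).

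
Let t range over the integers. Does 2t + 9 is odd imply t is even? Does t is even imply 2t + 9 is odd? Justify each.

(⇐) Suppose t is even. Since 2 is even, 2t is even for every t, so 2t + 9 has the same parity as 9, which is odd. Hence 2t + 9 is odd.

(⇒) This fails: take t = 1. Then 2t + 9 = 11, which is odd, yet t = 1 is odd, not even.

Not equivalent: only (⇐) holds.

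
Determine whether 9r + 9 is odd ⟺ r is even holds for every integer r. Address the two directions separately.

(⇐) Suppose r is even; write r = 2j. Then 9r + 9 = 9·(2j) + 9 = 2·9j + 9, which is odd.

(⇒) Suppose 9r + 9 is odd. Since 9 is odd, 9r and r have the same parity, so 9r + 9 ≡ r + 9 (mod 2). As 9 is odd, 9r + 9 is odd exactly when r is even. Thus r is even.

Both directions hold; the statement is true.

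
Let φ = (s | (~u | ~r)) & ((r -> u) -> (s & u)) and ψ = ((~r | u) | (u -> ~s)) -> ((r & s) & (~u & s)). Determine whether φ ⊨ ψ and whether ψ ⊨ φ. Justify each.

(⇒) fails; (⇐) holds.

[⇒] This fails. Under s = F, r = T, u = F, the left side is true but the right side is false.

[⇐] Assume the antecedent. If s is true, the antecedent forces (s = T, r = T, u = F), and the consequent holds there. If s is false, the antecedent cannot hold. Either way the consequent holds.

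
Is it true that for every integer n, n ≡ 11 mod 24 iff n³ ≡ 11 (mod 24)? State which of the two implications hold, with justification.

Forward direction. Suppose n ≡ 11 mod 24. Write n = 24j + 11. Then (24j + 11)³ = 13824j³ + 19008j² + 8712j + 1331 = 24(576j³ + 792j² + 363j + 55) + 11, so n³ ≡ 11 (mod 24).

Converse. Suppose n³ ≡ 11 (mod 24). The only residue r in {0, …, 23} with r³ ≡ 11 (mod 24) is r = 11, so n ≡ 11 (mod 24).

Both implications hold.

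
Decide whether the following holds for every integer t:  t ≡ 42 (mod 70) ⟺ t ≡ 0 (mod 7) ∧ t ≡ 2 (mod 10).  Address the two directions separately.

Both implications hold.

Forward direction. Suppose t ≡ 42 (mod 70); write t = 70j + 42. Since 7 ∣ 70, reducing mod 7 gives t ≡ 42 ≡ 0 (mod 7); since 10 ∣ 70, reducing mod 10 gives t ≡ 42 ≡ 2 (mod 10).

Converse. If t ≡ 0 (mod 7) and t ≡ 2 (mod 10), then by the Chinese remainder theorem t ≡ 42 (mod 70). This is exactly t ≡ 42 (mod 70).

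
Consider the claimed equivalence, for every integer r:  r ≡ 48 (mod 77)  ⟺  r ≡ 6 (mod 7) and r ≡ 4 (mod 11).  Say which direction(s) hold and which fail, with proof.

Both directions hold.

Forward direction. Suppose r ≡ 48 (mod 77); write r = 77j + 48. Since 7 ∣ 77, reducing mod 7 gives r ≡ 48 ≡ 6 (mod 7); since 11 ∣ 77, reducing mod 11 gives r ≡ 48 ≡ 4 (mod 11).

Converse. If r ≡ 6 (mod 7) and r ≡ 4 (mod 11), then by the Chinese remainder theorem r ≡ 48 (mod 77). This is exactly r ≡ 48 (mod 77).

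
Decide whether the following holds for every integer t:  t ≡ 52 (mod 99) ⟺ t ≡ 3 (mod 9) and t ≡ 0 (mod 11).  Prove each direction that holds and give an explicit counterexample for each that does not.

Neither implication holds.

[⇒] This fails: t = 52 gives 52 ≡ 52 (mod 99) but 52 ≡ 7 (mod 9), so the conjunction on the right does not hold.

[⇐] This fails: t = 66 satisfies both congruences on the right (66 ≡ 3 mod 9 and 66 ≡ 0 mod 11) yet 66 ≡ 66 (mod 99), not 52.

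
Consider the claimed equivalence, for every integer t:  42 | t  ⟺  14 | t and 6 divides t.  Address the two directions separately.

(⇒) If 42 ∣ t, write t = 42q. Since 42 = 3·14, t = 14·(3q), so 14 ∣ t; and since 42 = 7·6, t = 6·(7q), so 6 ∣ t.

(⇐) Suppose 14 ∣ t and 6 ∣ t. Any common multiple of 14 and 6 is a multiple of their lcm; here lcm(14, 6) = 14·6/gcd(14, 6) = 84/2 = 42, so 42 ∣ t.

Both directions hold; the statement is true.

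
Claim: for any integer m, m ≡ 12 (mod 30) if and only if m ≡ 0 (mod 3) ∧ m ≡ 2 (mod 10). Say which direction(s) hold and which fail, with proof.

Both directions hold; the statement is true.

(⟸) If m ≡ 0 (mod 3) and m ≡ 2 (mod 10), then by the Chinese remainder theorem m ≡ 12 (mod 30). This is exactly m ≡ 12 (mod 30).

(⟹) Suppose m ≡ 12 (mod 30); write m = 30j + 12. Since 3 ∣ 30, reducing mod 3 gives m ≡ 12 ≡ 0 (mod 3); since 10 ∣ 30, reducing mod 10 gives m ≡ 12 ≡ 2 (mod 10).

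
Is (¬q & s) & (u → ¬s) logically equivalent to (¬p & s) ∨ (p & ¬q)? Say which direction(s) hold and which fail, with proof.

(⇒) holds; (⇐) fails.

(⇒) Assume the antecedent. If p is true, the antecedent forces (p = T, u = F, q = F, s = T), and (¬p & s) ∨ (p & ¬q) holds there. If p is false, the antecedent forces (p = F, u = F, q = F, s = T), and (¬p & s) ∨ (p & ¬q) holds there. Either way (¬p & s) ∨ (p & ¬q) holds.

(⇐) This fails. Under p = T, u = F, q = F, s = F, the left side is false but the right side is true.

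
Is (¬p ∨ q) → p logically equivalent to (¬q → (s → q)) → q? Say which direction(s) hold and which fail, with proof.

(⇒) fails and (⇐) fails.

(⟹) This fails. Under s = F, p = T, q = F, the left side is true but the right side is false.

(⟸) This fails. Under s = T, p = F, q = F, the left side is false but the right side is true.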